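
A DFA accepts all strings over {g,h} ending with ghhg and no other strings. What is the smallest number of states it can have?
By Myhill–Nerode, count the distinguishable equivalence classes: 5 classes — one per longest suffix of the input that is a prefix of 'ghhg' (lengths 0 through 4); only the length-4 class is accepting.
5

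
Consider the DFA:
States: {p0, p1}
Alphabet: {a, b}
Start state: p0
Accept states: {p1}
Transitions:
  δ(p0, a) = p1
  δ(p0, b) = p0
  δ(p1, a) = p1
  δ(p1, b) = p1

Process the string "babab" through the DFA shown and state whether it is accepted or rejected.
Processing string "babab":
  p0 --b--> p0
  p0 --a--> p1
  p1 --b--> p1
  p1 --a--> p1
  p1 --b--> p1
Final state: p1
Accept states: {p1}
Yes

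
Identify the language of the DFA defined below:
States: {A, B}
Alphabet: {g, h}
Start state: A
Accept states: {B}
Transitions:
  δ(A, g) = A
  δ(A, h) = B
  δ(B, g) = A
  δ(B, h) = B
Testing a few strings:
  'gh' → accept
  'gg' → reject
  'hhg' → reject
  'hg' → reject
State roles: A=last symbol not h; B=last symbol is h
All strings over {g,h} ending with h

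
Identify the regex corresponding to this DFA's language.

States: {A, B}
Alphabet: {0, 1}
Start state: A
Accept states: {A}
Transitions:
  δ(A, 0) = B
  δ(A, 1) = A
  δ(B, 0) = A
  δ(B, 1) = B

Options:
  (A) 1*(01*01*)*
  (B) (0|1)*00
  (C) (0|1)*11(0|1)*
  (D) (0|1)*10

Check each option against the DFA on short strings; one disagreement eliminates an option:
  (A) 1*(01*01*)*: agrees with the DFA on every string of length ≤ 6
  (B) (0|1)*00: on ε the DFA stays in A and accepts (A ∈ Accept), but the regex does not match it → eliminate
  (C) (0|1)*11(0|1)*: on ε the DFA stays in A and accepts (A ∈ Accept), but the regex does not match it → eliminate
  (D) (0|1)*10: on ε the DFA stays in A and accepts (A ∈ Accept), but the regex does not match it → eliminate
Only (A) is consistent with the DFA.
(A) 1*(01*01*)*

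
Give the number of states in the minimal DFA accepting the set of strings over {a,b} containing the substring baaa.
By Myhill–Nerode, count the distinguishable equivalence classes: 5 classes — one per longest suffix of the input that is a prefix of 'baaa' (lengths 0 through 3), plus an absorbing 'already seen baaa' class.
5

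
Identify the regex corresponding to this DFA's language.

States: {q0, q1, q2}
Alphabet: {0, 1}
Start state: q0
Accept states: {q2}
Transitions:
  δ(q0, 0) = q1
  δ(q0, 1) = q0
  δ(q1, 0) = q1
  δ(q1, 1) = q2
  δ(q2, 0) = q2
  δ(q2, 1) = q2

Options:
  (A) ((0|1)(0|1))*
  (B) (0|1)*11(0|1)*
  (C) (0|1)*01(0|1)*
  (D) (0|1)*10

Check each option against the DFA on short strings; one disagreement eliminates an option:
  (A) ((0|1)(0|1))*: on ε the DFA stays in q0 and rejects (q0 ∉ Accept), but the regex matches it → eliminate
  (B) (0|1)*11(0|1)*: on '01' the DFA goes q0 → q1 → q2 and accepts (q2 ∈ Accept), but the regex does not match it → eliminate
  (C) (0|1)*01(0|1)*: agrees with the DFA on every string of length ≤ 6
  (D) (0|1)*10: on '01' the DFA goes q0 → q1 → q2 and accepts (q2 ∈ Accept), but the regex does not match it → eliminate
Only (C) is consistent with the DFA.
(C) (0|1)*01(0|1)*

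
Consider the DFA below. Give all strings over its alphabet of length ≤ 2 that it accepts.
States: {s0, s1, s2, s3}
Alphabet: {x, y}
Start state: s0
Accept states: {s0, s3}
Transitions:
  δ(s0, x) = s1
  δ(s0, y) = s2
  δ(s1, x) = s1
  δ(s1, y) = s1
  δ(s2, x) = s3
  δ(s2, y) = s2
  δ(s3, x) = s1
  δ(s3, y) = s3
ε, yx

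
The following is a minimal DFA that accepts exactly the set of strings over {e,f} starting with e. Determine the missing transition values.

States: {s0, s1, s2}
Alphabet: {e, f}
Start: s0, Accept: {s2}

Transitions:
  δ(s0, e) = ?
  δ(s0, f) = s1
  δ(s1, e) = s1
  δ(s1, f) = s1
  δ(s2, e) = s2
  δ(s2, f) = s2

From the language and accept set, identify what each state tracks — s0: no input read; s1: started with f (dead); s2: started with e.
Each missing δ(q, a) is the state matching the new tracked value after reading a.
δ(s0, e) = s2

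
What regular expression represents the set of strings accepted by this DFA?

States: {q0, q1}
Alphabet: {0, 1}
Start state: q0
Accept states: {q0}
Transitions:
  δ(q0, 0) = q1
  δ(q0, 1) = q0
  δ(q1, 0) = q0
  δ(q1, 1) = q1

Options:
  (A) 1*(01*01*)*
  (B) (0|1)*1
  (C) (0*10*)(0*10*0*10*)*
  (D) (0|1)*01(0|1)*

Check each option against the DFA on short strings; one disagreement eliminates an option:
  (A) 1*(01*01*)*: agrees with the DFA on every string of length ≤ 6
  (B) (0|1)*1: on ε the DFA stays in q0 and accepts (q0 ∈ Accept), but the regex does not match it → eliminate
  (C) (0*10*)(0*10*0*10*)*: on ε the DFA stays in q0 and accepts (q0 ∈ Accept), but the regex does not match it → eliminate
  (D) (0|1)*01(0|1)*: on ε the DFA stays in q0 and accepts (q0 ∈ Accept), but the regex does not match it → eliminate
Only (A) is consistent with the DFA.
(A) 1*(01*01*)*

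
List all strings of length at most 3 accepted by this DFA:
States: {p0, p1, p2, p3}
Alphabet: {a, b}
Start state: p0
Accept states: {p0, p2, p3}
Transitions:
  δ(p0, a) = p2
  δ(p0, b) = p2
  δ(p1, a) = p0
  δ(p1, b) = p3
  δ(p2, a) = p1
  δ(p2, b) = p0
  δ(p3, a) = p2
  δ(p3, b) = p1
ε, a, b, ab, bb, aaa, aab, aba, abb, baa, bab, bba, bbb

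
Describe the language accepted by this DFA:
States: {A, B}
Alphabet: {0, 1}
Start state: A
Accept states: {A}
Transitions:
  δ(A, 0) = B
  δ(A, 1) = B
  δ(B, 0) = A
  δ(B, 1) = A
Testing a few strings:
  '100' → reject
  '0' → reject
  '00' → accept
  '110' → reject
State roles: A=even length so far; B=odd length so far
All binary strings of even length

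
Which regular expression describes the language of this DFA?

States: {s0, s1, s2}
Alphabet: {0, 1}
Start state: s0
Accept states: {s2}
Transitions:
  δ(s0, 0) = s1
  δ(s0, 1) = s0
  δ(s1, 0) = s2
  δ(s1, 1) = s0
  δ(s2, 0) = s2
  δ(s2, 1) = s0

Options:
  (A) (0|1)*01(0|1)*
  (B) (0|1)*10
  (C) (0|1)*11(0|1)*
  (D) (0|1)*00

Check each option against the DFA on short strings; one disagreement eliminates an option:
  (A) (0|1)*01(0|1)*: on '00' the DFA goes s0 → s1 → s2 and accepts (s2 ∈ Accept), but the regex does not match it → eliminate
  (B) (0|1)*10: on '00' the DFA goes s0 → s1 → s2 and accepts (s2 ∈ Accept), but the regex does not match it → eliminate
  (C) (0|1)*11(0|1)*: on '00' the DFA goes s0 → s1 → s2 and accepts (s2 ∈ Accept), but the regex does not match it → eliminate
  (D) (0|1)*00: agrees with the DFA on every string of length ≤ 6
Only (D) is consistent with the DFA.
(D) (0|1)*00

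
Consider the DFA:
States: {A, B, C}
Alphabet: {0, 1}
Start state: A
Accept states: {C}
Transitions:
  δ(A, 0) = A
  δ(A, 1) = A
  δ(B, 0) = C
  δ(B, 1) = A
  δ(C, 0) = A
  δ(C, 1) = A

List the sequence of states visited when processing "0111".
read '0': A → A
  read '1': A → A
  read '1': A → A
  read '1': A → A
A -> A -> A -> A -> A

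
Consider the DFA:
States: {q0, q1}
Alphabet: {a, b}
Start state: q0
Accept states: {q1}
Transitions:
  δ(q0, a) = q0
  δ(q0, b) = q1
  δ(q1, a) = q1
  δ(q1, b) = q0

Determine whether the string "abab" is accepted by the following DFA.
Processing string "abab":
  q0 --a--> q0
  q0 --b--> q1
  q1 --a--> q1
  q1 --b--> q0
Final state: q0
Accept states: {q1}
No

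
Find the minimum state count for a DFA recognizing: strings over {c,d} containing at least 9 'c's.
By Myhill–Nerode, count the distinguishable equivalence classes: 10 classes — having seen 0, 1, …, 8, or ≥9 copies of 'c'; any two classes i < j (j ≤ 9) are distinguished by the string c^(9−j), which takes class j to 9 copies (accepted) but leaves class i below 9 (rejected).
10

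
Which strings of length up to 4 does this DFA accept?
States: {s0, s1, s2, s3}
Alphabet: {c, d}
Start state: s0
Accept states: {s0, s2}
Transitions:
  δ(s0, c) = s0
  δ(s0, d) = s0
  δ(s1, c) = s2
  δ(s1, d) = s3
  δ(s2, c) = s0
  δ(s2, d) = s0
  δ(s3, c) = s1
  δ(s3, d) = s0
ε, c, d, cc, cd, dc, dd, ccc, ccd, cdc, cdd, dcc, dcd, ddc, ddd, cccc, cccd, ccdc, ccdd, cdcc, cdcd, cddc, cddd, dccc, dccd, dcdc, dcdd, ddcc, ddcd, dddc, dddd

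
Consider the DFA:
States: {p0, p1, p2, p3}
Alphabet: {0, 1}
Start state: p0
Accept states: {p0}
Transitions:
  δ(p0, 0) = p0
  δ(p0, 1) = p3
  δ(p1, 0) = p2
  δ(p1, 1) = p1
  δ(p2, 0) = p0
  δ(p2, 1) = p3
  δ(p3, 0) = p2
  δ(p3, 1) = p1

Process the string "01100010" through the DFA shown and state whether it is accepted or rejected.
Processing string "01100010":
  p0 --0--> p0
  p0 --1--> p3
  p3 --1--> p1
  p1 --0--> p2
  p2 --0--> p0
  p0 --0--> p0
  p0 --1--> p3
  p3 --0--> p2
Final state: p2
Accept states: {p0}
No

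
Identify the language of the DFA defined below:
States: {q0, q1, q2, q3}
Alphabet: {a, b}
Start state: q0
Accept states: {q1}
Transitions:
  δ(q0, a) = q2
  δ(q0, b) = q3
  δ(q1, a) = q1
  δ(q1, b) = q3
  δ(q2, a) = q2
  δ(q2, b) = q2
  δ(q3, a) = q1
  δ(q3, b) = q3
Testing a few strings:
  'bab' → reject
  'b' → reject
  'aab' → reject
  'baaa' → accept
State roles: q0=no input read; q1=started with b, last symbol a; q2=started with a (dead); q3=started with b, last symbol b
All strings over {a,b} that start with b and end with a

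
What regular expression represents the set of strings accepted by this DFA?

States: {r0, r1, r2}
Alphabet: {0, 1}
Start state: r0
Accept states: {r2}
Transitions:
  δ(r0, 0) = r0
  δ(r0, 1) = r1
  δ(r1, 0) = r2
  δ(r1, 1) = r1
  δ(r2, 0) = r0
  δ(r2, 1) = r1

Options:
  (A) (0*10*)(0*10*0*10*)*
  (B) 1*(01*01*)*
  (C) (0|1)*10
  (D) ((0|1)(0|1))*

Check each option against the DFA on short strings; one disagreement eliminates an option:
  (A) (0*10*)(0*10*0*10*)*: on '1' the DFA goes r0 → r1 and rejects (r1 ∉ Accept), but the regex matches it → eliminate
  (B) 1*(01*01*)*: on ε the DFA stays in r0 and rejects (r0 ∉ Accept), but the regex matches it → eliminate
  (C) (0|1)*10: agrees with the DFA on every string of length ≤ 6
  (D) ((0|1)(0|1))*: on ε the DFA stays in r0 and rejects (r0 ∉ Accept), but the regex matches it → eliminate
Only (C) is consistent with the DFA.
(C) (0|1)*10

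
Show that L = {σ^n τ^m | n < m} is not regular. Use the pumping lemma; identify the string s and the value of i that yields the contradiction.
Assume L is regular with pumping length p. Idea: pumping up the σ-block makes the σ-count reach the τ-count.
Choose s = σ^p τ^(p+1) ∈ L. By the pumping lemma, s = xyz with |xy| ≤ p, |y| > 0, so y = σ^k with k ≥ 1. Then xy²z = σ^(p+k) τ^(p+1). Since p+k ≥ p+1, the number of σ's is no longer strictly less than the number of τ's, so xy²z ∉ L.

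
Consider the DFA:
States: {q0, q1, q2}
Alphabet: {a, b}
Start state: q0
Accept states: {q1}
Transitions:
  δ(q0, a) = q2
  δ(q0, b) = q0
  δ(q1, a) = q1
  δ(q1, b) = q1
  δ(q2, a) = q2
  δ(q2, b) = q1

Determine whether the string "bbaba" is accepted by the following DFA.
Processing string "bbaba":
  q0 --b--> q0
  q0 --b--> q0
  q0 --a--> q2
  q2 --b--> q1
  q1 --a--> q1
Final state: q1
Accept states: {q1}
Yes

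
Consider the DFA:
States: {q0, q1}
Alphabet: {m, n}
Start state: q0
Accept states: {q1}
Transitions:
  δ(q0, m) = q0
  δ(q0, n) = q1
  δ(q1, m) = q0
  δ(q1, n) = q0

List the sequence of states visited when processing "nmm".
read 'n': q0 → q1
  read 'm': q1 → q0
  read 'm': q0 → q0
q0 -> q1 -> q0 -> q0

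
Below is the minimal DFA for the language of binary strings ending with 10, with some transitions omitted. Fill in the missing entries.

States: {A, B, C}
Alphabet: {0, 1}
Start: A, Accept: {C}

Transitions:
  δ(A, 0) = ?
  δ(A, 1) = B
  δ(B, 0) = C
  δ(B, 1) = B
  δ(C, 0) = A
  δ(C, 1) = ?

From the language and accept set, identify what each state tracks — A: no suffix match; B: one trailing 1; C: suffix is 10.
Each missing δ(q, a) is the state matching the new tracked value after reading a.
δ(A, 0) = A; δ(C, 1) = B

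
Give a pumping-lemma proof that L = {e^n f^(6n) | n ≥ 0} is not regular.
Assume L is regular with pumping length p. Idea: pumping the e-block breaks the 1:6 ratio.
Choose s = e^p f^(6p) (length 7p ≥ p). By the pumping lemma, s = xyz with |xy| ≤ p, |y| > 0, so y = e^k with k ≥ 1. Then xy²z = e^(p+k) f^(6p). For this to be in L we would need 6p = 6(p+k), i.e. 6k = 0, contradicting k ≥ 1. So xy²z ∉ L.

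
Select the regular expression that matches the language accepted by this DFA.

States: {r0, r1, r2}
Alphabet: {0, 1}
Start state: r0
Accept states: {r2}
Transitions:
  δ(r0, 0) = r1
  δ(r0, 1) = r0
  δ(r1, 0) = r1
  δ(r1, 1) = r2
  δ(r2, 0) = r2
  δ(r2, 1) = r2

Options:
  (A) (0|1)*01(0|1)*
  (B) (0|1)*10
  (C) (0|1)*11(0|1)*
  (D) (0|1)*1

Check each option against the DFA on short strings; one disagreement eliminates an option:
  (A) (0|1)*01(0|1)*: agrees with the DFA on every string of length ≤ 6
  (B) (0|1)*10: on '01' the DFA goes r0 → r1 → r2 and accepts (r2 ∈ Accept), but the regex does not match it → eliminate
  (C) (0|1)*11(0|1)*: on '01' the DFA goes r0 → r1 → r2 and accepts (r2 ∈ Accept), but the regex does not match it → eliminate
  (D) (0|1)*1: on '1' the DFA goes r0 → r0 and rejects (r0 ∉ Accept), but the regex matches it → eliminate
Only (A) is consistent with the DFA.
(A) (0|1)*01(0|1)*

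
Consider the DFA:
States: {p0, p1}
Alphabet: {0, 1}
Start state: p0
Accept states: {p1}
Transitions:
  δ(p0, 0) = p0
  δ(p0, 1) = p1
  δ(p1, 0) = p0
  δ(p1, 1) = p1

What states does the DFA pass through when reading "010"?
read '0': p0 → p0
  read '1': p0 → p1
  read '0': p1 → p0
p0 -> p0 -> p1 -> p0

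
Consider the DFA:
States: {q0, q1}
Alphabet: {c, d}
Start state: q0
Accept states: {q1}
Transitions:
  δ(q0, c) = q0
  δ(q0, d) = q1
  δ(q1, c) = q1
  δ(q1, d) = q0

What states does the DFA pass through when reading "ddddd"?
read 'd': q0 → q1
  read 'd': q1 → q0
  read 'd': q0 → q1
  read 'd': q1 → q0
  read 'd': q0 → q1
q0 -> q1 -> q0 -> q1 -> q0 -> q1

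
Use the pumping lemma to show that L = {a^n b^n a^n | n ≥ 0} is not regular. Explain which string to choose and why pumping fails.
Assume L is regular with pumping length p. Idea: pumping the first a-block unbalances it against the other two.
Choose s = a^p b^p a^p ∈ L (|s| = 3p ≥ p). By the pumping lemma, s = xyz with |xy| ≤ p, |y| > 0, so y = a^k with k ≥ 1, inside the first a-block. Then xy²z = a^(p+k) b^p a^p. The first block has length p+k ≠ p, so the three block lengths are no longer equal and xy²z ∉ L.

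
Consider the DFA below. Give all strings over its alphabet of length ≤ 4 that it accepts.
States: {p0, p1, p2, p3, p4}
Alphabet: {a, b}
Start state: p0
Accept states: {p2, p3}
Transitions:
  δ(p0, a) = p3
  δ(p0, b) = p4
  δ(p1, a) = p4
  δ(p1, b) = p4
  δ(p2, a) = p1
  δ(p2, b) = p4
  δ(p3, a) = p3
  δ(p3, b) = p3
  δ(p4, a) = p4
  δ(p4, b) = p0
a, aa, ab, aaa, aab, aba, abb, bba, aaaa, aaab, aaba, aabb, abaa, abab, abba, abbb, baba, bbaa, bbab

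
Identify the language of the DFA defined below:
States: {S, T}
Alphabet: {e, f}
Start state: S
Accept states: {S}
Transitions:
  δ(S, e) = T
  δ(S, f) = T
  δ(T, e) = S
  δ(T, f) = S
Testing a few strings:
  'e' → reject
  'f' → reject
  'fe' → accept
  'eff' → reject
State roles: S=even length so far; T=odd length so far
All strings over {e,f} of even length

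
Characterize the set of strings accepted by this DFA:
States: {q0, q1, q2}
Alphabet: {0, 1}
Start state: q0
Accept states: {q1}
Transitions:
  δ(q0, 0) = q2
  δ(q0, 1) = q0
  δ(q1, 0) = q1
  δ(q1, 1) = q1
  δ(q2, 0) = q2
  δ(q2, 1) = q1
Testing a few strings:
  '10' → reject
  '0111' → accept
  '11' → reject
  '1100' → reject
State roles: q0=no 0 seen yet; q1=substring 01 seen; q2=seen a 0, waiting for 1
All binary strings containing the substring 01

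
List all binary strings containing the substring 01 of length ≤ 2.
01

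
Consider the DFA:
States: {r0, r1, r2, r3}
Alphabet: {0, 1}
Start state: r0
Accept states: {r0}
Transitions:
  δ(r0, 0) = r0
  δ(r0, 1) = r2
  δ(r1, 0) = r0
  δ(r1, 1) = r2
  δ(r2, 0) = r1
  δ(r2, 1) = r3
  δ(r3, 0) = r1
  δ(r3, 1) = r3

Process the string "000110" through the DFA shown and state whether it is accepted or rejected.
Processing string "000110":
  r0 --0--> r0
  r0 --0--> r0
  r0 --0--> r0
  r0 --1--> r2
  r2 --1--> r3
  r3 --0--> r1
Final state: r1
Accept states: {r0}
No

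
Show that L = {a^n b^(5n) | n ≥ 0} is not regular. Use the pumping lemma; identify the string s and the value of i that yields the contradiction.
Assume L is regular with pumping length p. Idea: pumping the a-block breaks the 1:5 ratio.
Choose s = a^p b^(5p) (length 6p ≥ p). By the pumping lemma, s = xyz with |xy| ≤ p, |y| > 0, so y = a^k with k ≥ 1. Then xy²z = a^(p+k) b^(5p). For this to be in L we would need 5p = 5(p+k), i.e. 5k = 0, contradicting k ≥ 1. So xy²z ∉ L.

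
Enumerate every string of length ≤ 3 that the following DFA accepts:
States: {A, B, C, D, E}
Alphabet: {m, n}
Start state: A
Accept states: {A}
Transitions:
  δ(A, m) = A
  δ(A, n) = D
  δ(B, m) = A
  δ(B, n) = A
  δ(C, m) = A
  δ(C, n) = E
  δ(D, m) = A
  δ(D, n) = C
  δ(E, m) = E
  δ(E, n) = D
ε, m, mm, nm, mmm, mnm, nmm, nnm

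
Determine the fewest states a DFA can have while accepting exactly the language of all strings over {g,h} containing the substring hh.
By Myhill–Nerode, count the distinguishable equivalence classes: three classes — no progress / one trailing h / hh seen.
3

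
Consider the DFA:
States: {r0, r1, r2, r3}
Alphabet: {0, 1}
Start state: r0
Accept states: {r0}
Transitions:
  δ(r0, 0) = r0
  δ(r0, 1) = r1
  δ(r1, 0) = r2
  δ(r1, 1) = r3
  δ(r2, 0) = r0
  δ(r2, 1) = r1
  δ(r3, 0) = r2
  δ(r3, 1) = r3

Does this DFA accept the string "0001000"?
Processing string "0001000":
  r0 --0--> r0
  r0 --0--> r0
  r0 --0--> r0
  r0 --1--> r1
  r1 --0--> r2
  r2 --0--> r0
  r0 --0--> r0
Final state: r0
Accept states: {r0}
Yes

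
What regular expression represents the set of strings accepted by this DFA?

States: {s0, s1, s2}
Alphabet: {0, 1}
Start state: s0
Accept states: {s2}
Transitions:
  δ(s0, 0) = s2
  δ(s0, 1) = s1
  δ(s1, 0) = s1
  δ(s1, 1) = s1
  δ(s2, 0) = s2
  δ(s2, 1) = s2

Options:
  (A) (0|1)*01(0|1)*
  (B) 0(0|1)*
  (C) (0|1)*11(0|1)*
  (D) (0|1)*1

Check each option against the DFA on short strings; one disagreement eliminates an option:
  (A) (0|1)*01(0|1)*: on '0' the DFA goes s0 → s2 and accepts (s2 ∈ Accept), but the regex does not match it → eliminate
  (B) 0(0|1)*: agrees with the DFA on every string of length ≤ 6
  (C) (0|1)*11(0|1)*: on '0' the DFA goes s0 → s2 and accepts (s2 ∈ Accept), but the regex does not match it → eliminate
  (D) (0|1)*1: on '0' the DFA goes s0 → s2 and accepts (s2 ∈ Accept), but the regex does not match it → eliminate
Only (B) is consistent with the DFA.
(B) 0(0|1)*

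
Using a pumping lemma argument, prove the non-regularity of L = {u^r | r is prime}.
Assume L is regular with pumping length p. Idea: pumping by a suitable count produces a composite length.
Let q be a prime with q ≥ p and choose s = u^q ∈ L. By the pumping lemma, s = xyz with |xy| ≤ p, |y| = k ≥ 1. Take i = q+1: |xy^(q+1)z| = q + q·k = q(1+k). Since q ≥ 2 and 1+k ≥ 2, q(1+k) is composite, so xy^(q+1)z ∉ L.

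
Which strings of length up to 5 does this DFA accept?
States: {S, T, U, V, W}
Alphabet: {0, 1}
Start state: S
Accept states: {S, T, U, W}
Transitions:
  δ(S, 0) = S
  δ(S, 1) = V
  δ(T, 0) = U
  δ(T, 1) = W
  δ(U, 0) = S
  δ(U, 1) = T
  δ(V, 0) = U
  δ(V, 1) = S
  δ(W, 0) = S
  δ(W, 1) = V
ε, 0, 00, 10, 11, 000, 010, 011, 100, 101, 110, 0000, 0010, 0011, 0100, 0101, 0110, 1000, 1010, 1011, 1100, 1110, 1111, 00000, 00010, 00011, 00100, 00101, 00110, 01000, 01010, 01011, 01100, 01110, 01111, 10000, 10010, 10011, 10100, 10101, 10110, 11000, 11010, 11011, 11100, 11101, 11110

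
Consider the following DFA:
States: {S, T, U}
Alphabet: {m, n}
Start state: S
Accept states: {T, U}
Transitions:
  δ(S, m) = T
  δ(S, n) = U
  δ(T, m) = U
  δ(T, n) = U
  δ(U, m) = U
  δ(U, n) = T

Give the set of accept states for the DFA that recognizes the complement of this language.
Complement accept states = All states \ Original accept states
= {S, T, U} \ {T, U}
{S}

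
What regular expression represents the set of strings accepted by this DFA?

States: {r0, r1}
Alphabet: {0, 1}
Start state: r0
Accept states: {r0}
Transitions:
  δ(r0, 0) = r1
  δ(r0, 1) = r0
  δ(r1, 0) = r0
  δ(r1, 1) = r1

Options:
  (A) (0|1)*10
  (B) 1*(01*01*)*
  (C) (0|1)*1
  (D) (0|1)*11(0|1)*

Check each option against the DFA on short strings; one disagreement eliminates an option:
  (A) (0|1)*10: on ε the DFA stays in r0 and accepts (r0 ∈ Accept), but the regex does not match it → eliminate
  (B) 1*(01*01*)*: agrees with the DFA on every string of length ≤ 6
  (C) (0|1)*1: on ε the DFA stays in r0 and accepts (r0 ∈ Accept), but the regex does not match it → eliminate
  (D) (0|1)*11(0|1)*: on ε the DFA stays in r0 and accepts (r0 ∈ Accept), but the regex does not match it → eliminate
Only (B) is consistent with the DFA.
(B) 1*(01*01*)*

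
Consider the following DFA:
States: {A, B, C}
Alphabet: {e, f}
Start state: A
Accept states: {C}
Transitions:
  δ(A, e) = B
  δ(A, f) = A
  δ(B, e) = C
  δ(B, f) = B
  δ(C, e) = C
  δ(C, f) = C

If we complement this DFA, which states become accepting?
Complement accept states = All states \ Original accept states
= {A, B, C} \ {C}
{A, B}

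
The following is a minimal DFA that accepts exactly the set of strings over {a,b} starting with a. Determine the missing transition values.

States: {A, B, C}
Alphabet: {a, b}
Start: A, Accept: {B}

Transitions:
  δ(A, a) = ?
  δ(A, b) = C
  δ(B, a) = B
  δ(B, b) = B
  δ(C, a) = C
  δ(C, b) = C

From the language and accept set, identify what each state tracks — A: no input read; B: started with a; C: started with b (dead).
Each missing δ(q, a) is the state matching the new tracked value after reading a.
δ(A, a) = B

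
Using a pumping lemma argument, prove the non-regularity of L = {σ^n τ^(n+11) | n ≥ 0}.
Assume L is regular with pumping length p. Idea: pumping the σ-block breaks the fixed offset of 11.
Choose s = σ^p τ^(p+11) ∈ L. By the pumping lemma, s = xyz with |xy| ≤ p, |y| > 0, so y = σ^k with k ≥ 1. Then xy²z = σ^(p+k) τ^(p+11). For this to be in L we would need p+11 = (p+k)+11, i.e. k = 0, contradicting k ≥ 1. So xy²z ∉ L.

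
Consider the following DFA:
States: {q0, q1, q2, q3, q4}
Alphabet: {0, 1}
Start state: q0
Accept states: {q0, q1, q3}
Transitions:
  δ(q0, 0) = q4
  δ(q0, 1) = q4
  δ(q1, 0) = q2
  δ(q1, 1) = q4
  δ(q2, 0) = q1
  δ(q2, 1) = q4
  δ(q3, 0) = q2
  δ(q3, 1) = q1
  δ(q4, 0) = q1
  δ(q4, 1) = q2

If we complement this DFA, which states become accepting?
Complement accept states = All states \ Original accept states
= {q0, q1, q2, q3, q4} \ {q0, q1, q3}
{q2, q4}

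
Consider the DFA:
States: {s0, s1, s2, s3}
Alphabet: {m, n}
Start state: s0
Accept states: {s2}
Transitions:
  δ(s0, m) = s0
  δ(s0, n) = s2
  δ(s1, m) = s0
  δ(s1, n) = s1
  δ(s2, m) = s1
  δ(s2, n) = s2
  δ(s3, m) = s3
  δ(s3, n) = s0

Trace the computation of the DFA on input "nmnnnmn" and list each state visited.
read 'n': s0 → s2
  read 'm': s2 → s1
  read 'n': s1 → s1
  read 'n': s1 → s1
  read 'n': s1 → s1
  read 'm': s1 → s0
  read 'n': s0 → s2
s0 -> s2 -> s1 -> s1 -> s1 -> s1 -> s0 -> s2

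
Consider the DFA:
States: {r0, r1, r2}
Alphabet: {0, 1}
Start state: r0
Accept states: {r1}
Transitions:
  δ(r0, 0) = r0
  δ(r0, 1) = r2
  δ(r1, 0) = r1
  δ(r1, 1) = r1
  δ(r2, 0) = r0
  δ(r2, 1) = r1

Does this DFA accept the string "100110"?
Processing string "100110":
  r0 --1--> r2
  r2 --0--> r0
  r0 --0--> r0
  r0 --1--> r2
  r2 --1--> r1
  r1 --0--> r1
Final state: r1
Accept states: {r1}
Yes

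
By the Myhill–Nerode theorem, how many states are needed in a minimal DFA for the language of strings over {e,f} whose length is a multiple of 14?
By Myhill–Nerode, count the distinguishable equivalence classes: 14 classes — one per residue of the length mod 14; class i is distinguished from class j by any string of length (14 − i) mod 14.
14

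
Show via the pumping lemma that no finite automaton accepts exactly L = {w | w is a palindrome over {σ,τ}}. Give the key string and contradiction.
Assume L is regular with pumping length p. Idea: pumping the leading σ-block breaks the symmetry.
Choose s = σ^p τ σ^p (a palindrome of length 2p+1 ≥ p). By the pumping lemma, s = xyz with |xy| ≤ p, |y| > 0, so y = σ^k with k > 0 (xy lies entirely in the first σ^p). Then xy²z = σ^(p+k) τ σ^p, which is not a palindrome since p+k ≠ p.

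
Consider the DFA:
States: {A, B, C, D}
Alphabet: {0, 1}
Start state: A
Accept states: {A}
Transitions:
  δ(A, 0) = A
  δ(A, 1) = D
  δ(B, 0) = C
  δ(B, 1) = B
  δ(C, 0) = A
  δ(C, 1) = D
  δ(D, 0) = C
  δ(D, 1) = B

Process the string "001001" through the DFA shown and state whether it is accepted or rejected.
Processing string "001001":
  A --0--> A
  A --0--> A
  A --1--> D
  D --0--> C
  C --0--> A
  A --1--> D
Final state: D
Accept states: {A}
No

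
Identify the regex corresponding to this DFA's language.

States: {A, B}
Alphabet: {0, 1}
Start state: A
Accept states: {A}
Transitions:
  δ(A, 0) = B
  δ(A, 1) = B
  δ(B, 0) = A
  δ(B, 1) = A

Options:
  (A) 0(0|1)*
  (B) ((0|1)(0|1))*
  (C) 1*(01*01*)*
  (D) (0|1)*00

Check each option against the DFA on short strings; one disagreement eliminates an option:
  (A) 0(0|1)*: on ε the DFA stays in A and accepts (A ∈ Accept), but the regex does not match it → eliminate
  (B) ((0|1)(0|1))*: agrees with the DFA on every string of length ≤ 6
  (C) 1*(01*01*)*: on '1' the DFA goes A → B and rejects (B ∉ Accept), but the regex matches it → eliminate
  (D) (0|1)*00: on ε the DFA stays in A and accepts (A ∈ Accept), but the regex does not match it → eliminate
Only (B) is consistent with the DFA.
(B) ((0|1)(0|1))*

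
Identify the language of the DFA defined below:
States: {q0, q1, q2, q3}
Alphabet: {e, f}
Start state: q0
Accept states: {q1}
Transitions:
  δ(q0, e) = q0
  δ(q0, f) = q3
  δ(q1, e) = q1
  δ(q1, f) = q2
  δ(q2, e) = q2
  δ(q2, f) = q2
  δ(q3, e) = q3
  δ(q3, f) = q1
Testing a few strings:
  'ff' → accept
  'fe' → reject
  'e' → reject
  'f' → reject
State roles: q0=zero f's; q1=two f's; q2=≥ three f's (dead); q3=one f
All strings over {e,f} containing exactly two f's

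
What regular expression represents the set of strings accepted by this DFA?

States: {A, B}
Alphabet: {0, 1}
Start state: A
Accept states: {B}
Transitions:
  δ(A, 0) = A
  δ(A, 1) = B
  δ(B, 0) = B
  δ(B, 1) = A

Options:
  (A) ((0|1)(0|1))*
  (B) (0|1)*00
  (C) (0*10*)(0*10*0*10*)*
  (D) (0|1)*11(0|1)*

Check each option against the DFA on short strings; one disagreement eliminates an option:
  (A) ((0|1)(0|1))*: on ε the DFA stays in A and rejects (A ∉ Accept), but the regex matches it → eliminate
  (B) (0|1)*00: on '1' the DFA goes A → B and accepts (B ∈ Accept), but the regex does not match it → eliminate
  (C) (0*10*)(0*10*0*10*)*: agrees with the DFA on every string of length ≤ 6
  (D) (0|1)*11(0|1)*: on '1' the DFA goes A → B and accepts (B ∈ Accept), but the regex does not match it → eliminate
Only (C) is consistent with the DFA.
(C) (0*10*)(0*10*0*10*)*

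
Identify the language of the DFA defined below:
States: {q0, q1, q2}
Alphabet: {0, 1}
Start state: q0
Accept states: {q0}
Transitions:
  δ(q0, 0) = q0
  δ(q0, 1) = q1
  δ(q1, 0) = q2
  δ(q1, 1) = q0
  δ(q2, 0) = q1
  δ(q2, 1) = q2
Testing a few strings:
  '001' → reject
  '0' → accept
  '010' → reject
  '100' → reject
State roles: q0=value ≡ 0 (mod 3); q1=value ≡ 1 (mod 3); q2=value ≡ 2 (mod 3)
All binary strings representing a multiple of 3 (read in base 2; leading zeros allowed and ε counts as 0)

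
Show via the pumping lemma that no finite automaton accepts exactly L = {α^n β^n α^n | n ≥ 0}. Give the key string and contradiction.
Assume L is regular with pumping length p. Idea: pumping the first α-block unbalances it against the other two.
Choose s = α^p β^p α^p ∈ L (|s| = 3p ≥ p). By the pumping lemma, s = xyz with |xy| ≤ p, |y| > 0, so y = α^k with k ≥ 1, inside the first α-block. Then xy²z = α^(p+k) β^p α^p. The first block has length p+k ≠ p, so the three block lengths are no longer equal and xy²z ∉ L.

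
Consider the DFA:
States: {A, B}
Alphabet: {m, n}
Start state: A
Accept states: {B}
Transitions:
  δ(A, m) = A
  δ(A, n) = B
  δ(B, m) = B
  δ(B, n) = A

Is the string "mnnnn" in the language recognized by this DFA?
Processing string "mnnnn":
  A --m--> A
  A --n--> B
  B --n--> A
  A --n--> B
  B --n--> A
Final state: A
Accept states: {B}
No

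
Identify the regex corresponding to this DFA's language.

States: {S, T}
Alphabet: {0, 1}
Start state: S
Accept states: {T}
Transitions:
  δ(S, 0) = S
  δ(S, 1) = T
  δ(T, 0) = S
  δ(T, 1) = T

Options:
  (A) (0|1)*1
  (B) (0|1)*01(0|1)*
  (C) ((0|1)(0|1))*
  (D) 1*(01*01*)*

Check each option against the DFA on short strings; one disagreement eliminates an option:
  (A) (0|1)*1: agrees with the DFA on every string of length ≤ 6
  (B) (0|1)*01(0|1)*: on '1' the DFA goes S → T and accepts (T ∈ Accept), but the regex does not match it → eliminate
  (C) ((0|1)(0|1))*: on ε the DFA stays in S and rejects (S ∉ Accept), but the regex matches it → eliminate
  (D) 1*(01*01*)*: on ε the DFA stays in S and rejects (S ∉ Accept), but the regex matches it → eliminate
Only (A) is consistent with the DFA.
(A) (0|1)*1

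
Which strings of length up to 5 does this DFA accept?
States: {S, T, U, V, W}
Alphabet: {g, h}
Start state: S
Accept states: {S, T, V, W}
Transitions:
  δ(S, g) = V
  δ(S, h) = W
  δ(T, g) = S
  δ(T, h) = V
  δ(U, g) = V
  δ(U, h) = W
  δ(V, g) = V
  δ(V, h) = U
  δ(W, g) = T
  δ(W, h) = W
ε, g, h, gg, hg, hh, ggg, ghg, ghh, hgg, hgh, hhg, hhh, gggg, gghg, gghh, ghgg, ghhg, ghhh, hggg, hggh, hghg, hhgg, hhgh, hhhg, hhhh, ggggg, ggghg, ggghh, gghgg, gghhg, gghhh, ghggg, ghghg, ghghh, ghhgg, ghhgh, ghhhg, ghhhh, hgggg, hgghg, hgghh, hghgg, hghhg, hghhh, hhggg, hhggh, hhghg, hhhgg, hhhgh, hhhhg, hhhhh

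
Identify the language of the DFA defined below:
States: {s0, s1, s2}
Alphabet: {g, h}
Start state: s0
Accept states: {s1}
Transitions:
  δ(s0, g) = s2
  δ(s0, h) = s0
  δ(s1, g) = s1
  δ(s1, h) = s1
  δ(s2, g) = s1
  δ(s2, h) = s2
Testing a few strings:
  'ggh' → accept
  'gh' → reject
  'h' → reject
  'gg' → accept
State roles: s0=zero g's seen; s1=≥ two g's seen; s2=one g seen
All strings over {g,h} containing at least two g's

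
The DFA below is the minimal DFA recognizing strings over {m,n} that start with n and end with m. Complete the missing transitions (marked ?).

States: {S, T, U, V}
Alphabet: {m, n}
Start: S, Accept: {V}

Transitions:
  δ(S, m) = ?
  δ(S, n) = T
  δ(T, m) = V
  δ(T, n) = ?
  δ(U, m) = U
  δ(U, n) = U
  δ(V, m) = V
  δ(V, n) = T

From the language and accept set, identify what each state tracks — S: no input read; T: started with n, last symbol n; U: started with m (dead); V: started with n, last symbol m.
Each missing δ(q, a) is the state matching the new tracked value after reading a.
δ(S, m) = U; δ(T, n) = T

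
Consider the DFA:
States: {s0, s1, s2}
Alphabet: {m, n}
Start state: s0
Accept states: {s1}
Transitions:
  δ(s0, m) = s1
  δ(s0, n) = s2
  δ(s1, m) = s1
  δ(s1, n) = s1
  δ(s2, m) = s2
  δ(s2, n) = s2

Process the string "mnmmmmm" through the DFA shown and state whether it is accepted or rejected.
Processing string "mnmmmmm":
  s0 --m--> s1
  s1 --n--> s1
  s1 --m--> s1
  s1 --m--> s1
  s1 --m--> s1
  s1 --m--> s1
  s1 --m--> s1
Final state: s1
Accept states: {s1}
Yes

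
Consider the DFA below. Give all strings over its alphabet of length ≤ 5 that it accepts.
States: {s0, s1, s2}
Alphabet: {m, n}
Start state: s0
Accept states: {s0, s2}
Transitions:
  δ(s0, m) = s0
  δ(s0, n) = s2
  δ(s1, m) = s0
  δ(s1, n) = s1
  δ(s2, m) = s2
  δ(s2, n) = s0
ε, m, n, mm, mn, nm, nn, mmm, mmn, mnm, mnn, nmm, nmn, nnm, nnn, mmmm, mmmn, mmnm, mmnn, mnmm, mnmn, mnnm, mnnn, nmmm, nmmn, nmnm, nmnn, nnmm, nnmn, nnnm, nnnn, mmmmm, mmmmn, mmmnm, mmmnn, mmnmm, mmnmn, mmnnm, mmnnn, mnmmm, mnmmn, mnmnm, mnmnn, mnnmm, mnnmn, mnnnm, mnnnn, nmmmm, nmmmn, nmmnm, nmmnn, nmnmm, nmnmn, nmnnm, nmnnn, nnmmm, nnmmn, nnmnm, nnmnn, nnnmm, nnnmn, nnnnm, nnnnn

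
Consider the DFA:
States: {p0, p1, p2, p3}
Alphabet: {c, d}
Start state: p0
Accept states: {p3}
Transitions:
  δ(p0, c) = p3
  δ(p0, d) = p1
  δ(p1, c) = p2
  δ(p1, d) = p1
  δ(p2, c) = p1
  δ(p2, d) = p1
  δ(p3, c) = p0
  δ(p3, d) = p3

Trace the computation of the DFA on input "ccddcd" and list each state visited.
read 'c': p0 → p3
  read 'c': p3 → p0
  read 'd': p0 → p1
  read 'd': p1 → p1
  read 'c': p1 → p2
  read 'd': p2 → p1
p0 -> p3 -> p0 -> p1 -> p1 -> p2 -> p1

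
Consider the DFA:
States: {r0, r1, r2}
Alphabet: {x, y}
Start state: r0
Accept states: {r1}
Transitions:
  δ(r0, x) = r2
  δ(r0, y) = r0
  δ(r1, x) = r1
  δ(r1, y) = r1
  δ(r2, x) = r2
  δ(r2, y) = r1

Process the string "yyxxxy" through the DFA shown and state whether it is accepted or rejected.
Processing string "yyxxxy":
  r0 --y--> r0
  r0 --y--> r0
  r0 --x--> r2
  r2 --x--> r2
  r2 --x--> r2
  r2 --y--> r1
Final state: r1
Accept states: {r1}
Yes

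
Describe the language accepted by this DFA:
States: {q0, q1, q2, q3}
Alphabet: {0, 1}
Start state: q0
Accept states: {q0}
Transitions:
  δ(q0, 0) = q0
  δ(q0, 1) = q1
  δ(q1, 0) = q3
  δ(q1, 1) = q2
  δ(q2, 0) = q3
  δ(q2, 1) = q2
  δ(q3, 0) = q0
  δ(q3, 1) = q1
Testing a few strings:
  '100' → accept
  '0' → accept
  '1' → reject
  '1000' → accept
State roles: q0=value ≡ 0 (mod 4); q1=value ≡ 1 (mod 4); q2=value ≡ 3 (mod 4); q3=value ≡ 2 (mod 4)
All binary strings representing a multiple of 4 (read in base 2; leading zeros allowed and ε counts as 0)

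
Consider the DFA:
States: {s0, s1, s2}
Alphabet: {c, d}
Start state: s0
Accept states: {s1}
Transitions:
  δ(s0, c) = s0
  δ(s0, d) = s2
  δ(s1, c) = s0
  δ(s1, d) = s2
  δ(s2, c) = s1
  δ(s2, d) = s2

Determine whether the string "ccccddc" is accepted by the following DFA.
Processing string "ccccddc":
  s0 --c--> s0
  s0 --c--> s0
  s0 --c--> s0
  s0 --c--> s0
  s0 --d--> s2
  s2 --d--> s2
  s2 --c--> s1
Final state: s1
Accept states: {s1}
Yes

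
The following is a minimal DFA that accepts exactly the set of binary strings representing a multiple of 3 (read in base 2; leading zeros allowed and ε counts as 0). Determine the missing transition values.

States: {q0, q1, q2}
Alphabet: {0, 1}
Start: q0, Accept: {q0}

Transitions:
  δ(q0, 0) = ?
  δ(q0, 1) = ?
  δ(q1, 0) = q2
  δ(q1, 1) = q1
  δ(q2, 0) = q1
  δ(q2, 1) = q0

From the language and accept set, identify what each state tracks — q0: value ≡ 0 (mod 3); q1: value ≡ 2 (mod 3); q2: value ≡ 1 (mod 3).
Each missing δ(q, a) is the state matching the new tracked value after reading a.
δ(q0, 0) = q0; δ(q0, 1) = q2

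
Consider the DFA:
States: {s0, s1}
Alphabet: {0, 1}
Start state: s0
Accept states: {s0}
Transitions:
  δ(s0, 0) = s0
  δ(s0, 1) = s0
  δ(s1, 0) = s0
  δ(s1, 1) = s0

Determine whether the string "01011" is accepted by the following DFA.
Processing string "01011":
  s0 --0--> s0
  s0 --1--> s0
  s0 --0--> s0
  s0 --1--> s0
  s0 --1--> s0
Final state: s0
Accept states: {s0}
Yes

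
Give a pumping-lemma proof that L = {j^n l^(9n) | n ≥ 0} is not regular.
Assume L is regular with pumping length p. Idea: pumping the j-block breaks the 1:9 ratio.
Choose s = j^p l^(9p) (length 10p ≥ p). By the pumping lemma, s = xyz with |xy| ≤ p, |y| > 0, so y = j^k with k ≥ 1. Then xy²z = j^(p+k) l^(9p). For this to be in L we would need 9p = 9(p+k), i.e. 9k = 0, contradicting k ≥ 1. So xy²z ∉ L.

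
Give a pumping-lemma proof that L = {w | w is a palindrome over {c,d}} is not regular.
Assume L is regular with pumping length p. Idea: pumping the leading c-block breaks the symmetry.
Choose s = c^p d c^p (a palindrome of length 2p+1 ≥ p). By the pumping lemma, s = xyz with |xy| ≤ p, |y| > 0, so y = c^k with k > 0 (xy lies entirely in the first c^p). Then xy²z = c^(p+k) d c^p, which is not a palindrome since p+k ≠ p.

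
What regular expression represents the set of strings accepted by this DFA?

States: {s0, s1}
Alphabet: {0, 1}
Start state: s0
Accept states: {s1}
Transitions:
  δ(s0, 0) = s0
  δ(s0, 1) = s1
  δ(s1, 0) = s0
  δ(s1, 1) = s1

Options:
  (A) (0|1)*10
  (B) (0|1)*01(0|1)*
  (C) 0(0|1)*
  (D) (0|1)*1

Check each option against the DFA on short strings; one disagreement eliminates an option:
  (A) (0|1)*10: on '1' the DFA goes s0 → s1 and accepts (s1 ∈ Accept), but the regex does not match it → eliminate
  (B) (0|1)*01(0|1)*: on '1' the DFA goes s0 → s1 and accepts (s1 ∈ Accept), but the regex does not match it → eliminate
  (C) 0(0|1)*: on '0' the DFA goes s0 → s0 and rejects (s0 ∉ Accept), but the regex matches it → eliminate
  (D) (0|1)*1: agrees with the DFA on every string of length ≤ 6
Only (D) is consistent with the DFA.
(D) (0|1)*1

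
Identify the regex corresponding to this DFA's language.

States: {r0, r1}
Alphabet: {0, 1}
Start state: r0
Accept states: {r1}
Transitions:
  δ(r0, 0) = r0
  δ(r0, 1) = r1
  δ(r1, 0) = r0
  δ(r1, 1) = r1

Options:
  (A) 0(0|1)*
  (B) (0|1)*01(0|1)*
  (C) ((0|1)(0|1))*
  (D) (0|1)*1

Check each option against the DFA on short strings; one disagreement eliminates an option:
  (A) 0(0|1)*: on '0' the DFA goes r0 → r0 and rejects (r0 ∉ Accept), but the regex matches it → eliminate
  (B) (0|1)*01(0|1)*: on '1' the DFA goes r0 → r1 and accepts (r1 ∈ Accept), but the regex does not match it → eliminate
  (C) ((0|1)(0|1))*: on ε the DFA stays in r0 and rejects (r0 ∉ Accept), but the regex matches it → eliminate
  (D) (0|1)*1: agrees with the DFA on every string of length ≤ 6
Only (D) is consistent with the DFA.
(D) (0|1)*1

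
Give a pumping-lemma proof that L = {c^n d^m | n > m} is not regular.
Assume L is regular with pumping length p. Idea: pumping down the c-block drops the c-count to at most the d-count.
Choose s = c^(p+1) d^p ∈ L (|s| = 2p+1 ≥ p). By the pumping lemma, s = xyz with |xy| ≤ p, |y| > 0, so y = c^k with k ≥ 1. Take i = 0: xz = c^(p+1−k) d^p. Since k ≥ 1, p+1−k ≤ p, so the number of c's is no longer strictly greater than the number of d's, hence xz ∉ L.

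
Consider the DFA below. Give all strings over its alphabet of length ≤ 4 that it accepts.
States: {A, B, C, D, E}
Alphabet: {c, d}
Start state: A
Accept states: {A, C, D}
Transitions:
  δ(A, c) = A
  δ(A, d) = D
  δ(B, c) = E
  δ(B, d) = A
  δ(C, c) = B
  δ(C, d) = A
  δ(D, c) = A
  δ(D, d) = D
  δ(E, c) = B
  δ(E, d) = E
ε, c, d, cc, cd, dc, dd, ccc, ccd, cdc, cdd, dcc, dcd, ddc, ddd, cccc, cccd, ccdc, ccdd, cdcc, cdcd, cddc, cddd, dccc, dccd, dcdc, dcdd, ddcc, ddcd, dddc, dddd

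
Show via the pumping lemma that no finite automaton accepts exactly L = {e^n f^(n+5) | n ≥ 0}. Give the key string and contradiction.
Assume L is regular with pumping length p. Idea: pumping the e-block breaks the fixed offset of 5.
Choose s = e^p f^(p+5) ∈ L. By the pumping lemma, s = xyz with |xy| ≤ p, |y| > 0, so y = e^k with k ≥ 1. Then xy²z = e^(p+k) f^(p+5). For this to be in L we would need p+5 = (p+k)+5, i.e. k = 0, contradicting k ≥ 1. So xy²z ∉ L.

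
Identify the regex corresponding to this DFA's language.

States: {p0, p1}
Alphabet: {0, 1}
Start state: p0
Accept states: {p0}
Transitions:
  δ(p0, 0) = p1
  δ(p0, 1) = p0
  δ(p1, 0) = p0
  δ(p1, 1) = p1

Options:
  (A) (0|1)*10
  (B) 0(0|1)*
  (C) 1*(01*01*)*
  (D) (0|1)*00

Check each option against the DFA on short strings; one disagreement eliminates an option:
  (A) (0|1)*10: on ε the DFA stays in p0 and accepts (p0 ∈ Accept), but the regex does not match it → eliminate
  (B) 0(0|1)*: on ε the DFA stays in p0 and accepts (p0 ∈ Accept), but the regex does not match it → eliminate
  (C) 1*(01*01*)*: agrees with the DFA on every string of length ≤ 6
  (D) (0|1)*00: on ε the DFA stays in p0 and accepts (p0 ∈ Accept), but the regex does not match it → eliminate
Only (C) is consistent with the DFA.
(C) 1*(01*01*)*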